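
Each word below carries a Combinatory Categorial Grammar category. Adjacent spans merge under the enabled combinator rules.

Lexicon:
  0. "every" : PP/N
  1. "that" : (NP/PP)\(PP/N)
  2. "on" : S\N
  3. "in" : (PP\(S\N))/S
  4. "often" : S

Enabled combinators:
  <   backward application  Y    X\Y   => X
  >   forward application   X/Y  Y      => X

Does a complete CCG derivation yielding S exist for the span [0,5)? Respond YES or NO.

NO

PP/N (NP/PP)\(PP/N) S\N (PP\(S\N))/S S
CKY chart[0,5] = {NP}; S ∉ chart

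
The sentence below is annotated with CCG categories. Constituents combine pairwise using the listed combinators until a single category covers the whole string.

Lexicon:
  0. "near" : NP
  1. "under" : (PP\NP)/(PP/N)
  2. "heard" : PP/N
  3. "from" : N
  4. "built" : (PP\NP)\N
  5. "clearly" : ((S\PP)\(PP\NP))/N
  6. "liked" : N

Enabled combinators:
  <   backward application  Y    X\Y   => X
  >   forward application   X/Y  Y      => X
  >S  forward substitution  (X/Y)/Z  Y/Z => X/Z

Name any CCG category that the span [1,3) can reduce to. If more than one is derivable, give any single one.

[0,7] S   <
  [0,3] PP   <
    [0,1] "near" : NP
    [1,3] PP\NP   >
      [1,2] "under" : (PP\NP)/(PP/N)
      [2,3] "heard" : PP/N
  [3,7] S\PP   <
    [3,5] PP\NP   <
      [3,4] "from" : N
      [4,5] "built" : (PP\NP)\N
    [5,7] (S\PP)\(PP\NP)   >
      [5,6] "clearly" : ((S\PP)\(PP\NP))/N
      [6,7] "liked" : N

PP\NP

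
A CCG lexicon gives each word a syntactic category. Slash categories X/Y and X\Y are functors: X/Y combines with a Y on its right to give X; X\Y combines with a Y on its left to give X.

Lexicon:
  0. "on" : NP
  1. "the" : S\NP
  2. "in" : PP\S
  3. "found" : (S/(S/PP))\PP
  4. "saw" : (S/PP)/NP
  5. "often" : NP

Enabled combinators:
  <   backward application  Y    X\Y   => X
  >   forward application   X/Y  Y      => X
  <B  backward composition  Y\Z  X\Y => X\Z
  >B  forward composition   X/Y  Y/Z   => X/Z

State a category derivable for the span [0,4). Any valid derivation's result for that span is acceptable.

S/(S/PP)

[0,6] S   >
  [0,4] S/(S/PP)   <
    [0,3] PP   <
      [0,2] S   <
        [0,1] "on" : NP
        [1,2] "the" : S\NP
      [2,3] "in" : PP\S
    [3,4] "found" : (S/(S/PP))\PP
  [4,6] S/PP   >
    [4,5] "saw" : (S/PP)/NP
    [5,6] "often" : NP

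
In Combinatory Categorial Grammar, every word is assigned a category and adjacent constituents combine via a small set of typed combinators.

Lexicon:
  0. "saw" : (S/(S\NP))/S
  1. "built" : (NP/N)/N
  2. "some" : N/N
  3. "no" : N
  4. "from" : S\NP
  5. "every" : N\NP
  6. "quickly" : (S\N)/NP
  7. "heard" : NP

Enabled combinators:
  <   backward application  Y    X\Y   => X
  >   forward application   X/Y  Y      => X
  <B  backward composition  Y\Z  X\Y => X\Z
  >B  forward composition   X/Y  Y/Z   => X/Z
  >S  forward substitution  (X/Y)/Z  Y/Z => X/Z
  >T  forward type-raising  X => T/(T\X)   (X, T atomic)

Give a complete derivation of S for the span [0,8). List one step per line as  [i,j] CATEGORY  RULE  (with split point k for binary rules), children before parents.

[0,1] (S/(S\NP))/S  lex  "saw"
[1,2] (NP/N)/N  lex  "built"
[2,3] N/N  lex  "some"
[1,3] NP/N  >S  k=2
[3,4] N  lex  "no"
[1,4] NP  >  k=3
[4,5] S\NP  lex  "from"
[1,5] S  <  k=4
[0,5] S/(S\NP)  >  k=1
[5,6] N\NP  lex  "every"
[6,7] (S\N)/NP  lex  "quickly"
[7,8] NP  lex  "heard"
[6,8] S\N  >  k=7
[5,8] S\NP  <B  k=6
[0,8] S  >  k=5

[0,8] S   >
  [0,5] S/(S\NP)   >
    [0,1] "saw" : (S/(S\NP))/S
    [1,5] S   <
      [1,4] NP   >
        [1,3] NP/N   >S
          [1,2] "built" : (NP/N)/N
          [2,3] "some" : N/N
        [3,4] "no" : N
      [4,5] "from" : S\NP
  [5,8] S\NP   <B
    [5,6] "every" : N\NP
    [6,8] S\N   >
      [6,7] "quickly" : (S\N)/NP
      [7,8] "heard" : NP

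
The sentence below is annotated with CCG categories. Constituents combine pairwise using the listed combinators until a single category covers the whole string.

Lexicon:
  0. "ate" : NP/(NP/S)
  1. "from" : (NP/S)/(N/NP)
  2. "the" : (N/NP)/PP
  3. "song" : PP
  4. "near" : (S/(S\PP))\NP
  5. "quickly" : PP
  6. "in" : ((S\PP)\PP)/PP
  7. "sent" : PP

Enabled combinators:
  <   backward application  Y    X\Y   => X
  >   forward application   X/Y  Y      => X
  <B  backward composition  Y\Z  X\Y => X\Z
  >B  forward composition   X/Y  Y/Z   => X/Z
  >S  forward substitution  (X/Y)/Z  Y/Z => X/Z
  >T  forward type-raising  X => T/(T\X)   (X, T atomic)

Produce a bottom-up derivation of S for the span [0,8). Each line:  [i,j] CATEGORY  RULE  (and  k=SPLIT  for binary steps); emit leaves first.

[0,8] S   >
  [0,5] S/(S\PP)   <
    [0,4] NP   >
      [0,1] "ate" : NP/(NP/S)
      [1,4] NP/S   >
        [1,2] "from" : (NP/S)/(N/NP)
        [2,4] N/NP   >
          [2,3] "the" : (N/NP)/PP
          [3,4] "song" : PP
    [4,5] "near" : (S/(S\PP))\NP
  [5,8] S\PP   <
    [5,6] "quickly" : PP
    [6,8] (S\PP)\PP   >
      [6,7] "in" : ((S\PP)\PP)/PP
      [7,8] "sent" : PP

[0,1] NP/(NP/S)  lex  "ate"
[1,2] (NP/S)/(N/NP)  lex  "from"
[2,3] (N/NP)/PP  lex  "the"
[3,4] PP  lex  "song"
[2,4] N/NP  >  k=3
[1,4] NP/S  >  k=2
[0,4] NP  >  k=1
[4,5] (S/(S\PP))\NP  lex  "near"
[0,5] S/(S\PP)  <  k=4
[5,6] PP  lex  "quickly"
[6,7] ((S\PP)\PP)/PP  lex  "in"
[7,8] PP  lex  "sent"
[6,8] (S\PP)\PP  >  k=7
[5,8] S\PP  <  k=6
[0,8] S  >  k=5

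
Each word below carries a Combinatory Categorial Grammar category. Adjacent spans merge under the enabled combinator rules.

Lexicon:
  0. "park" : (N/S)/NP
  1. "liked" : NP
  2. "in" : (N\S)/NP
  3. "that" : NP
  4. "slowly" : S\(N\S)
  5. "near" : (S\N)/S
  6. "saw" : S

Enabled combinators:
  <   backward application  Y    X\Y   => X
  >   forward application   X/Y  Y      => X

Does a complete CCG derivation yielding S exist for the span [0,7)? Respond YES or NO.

[0,7] S   <
  [0,5] N   >
    [0,2] N/S   >
      [0,1] "park" : (N/S)/NP
      [1,2] "liked" : NP
    [2,5] S   <
      [2,4] N\S   >
        [2,3] "in" : (N\S)/NP
        [3,4] "that" : NP
      [4,5] "slowly" : S\(N\S)
  [5,7] S\N   >
    [5,6] "near" : (S\N)/S
    [6,7] "saw" : S

YES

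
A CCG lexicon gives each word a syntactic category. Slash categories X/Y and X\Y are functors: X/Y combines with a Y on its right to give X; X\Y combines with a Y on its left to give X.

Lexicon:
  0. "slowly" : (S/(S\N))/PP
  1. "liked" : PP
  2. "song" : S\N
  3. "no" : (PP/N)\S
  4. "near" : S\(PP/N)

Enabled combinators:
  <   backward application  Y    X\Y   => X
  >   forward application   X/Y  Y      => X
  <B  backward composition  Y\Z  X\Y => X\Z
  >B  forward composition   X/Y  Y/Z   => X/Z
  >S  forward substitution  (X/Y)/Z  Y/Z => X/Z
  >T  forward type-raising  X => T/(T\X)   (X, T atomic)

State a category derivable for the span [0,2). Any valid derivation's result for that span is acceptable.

S/(S\N)

[0,5] S   <
  [0,4] PP/N   <
    [0,3] S   >
      [0,2] S/(S\N)   >
        [0,1] "slowly" : (S/(S\N))/PP
        [1,2] "liked" : PP
      [2,3] "song" : S\N
    [3,4] "no" : (PP/N)\S
  [4,5] "near" : S\(PP/N)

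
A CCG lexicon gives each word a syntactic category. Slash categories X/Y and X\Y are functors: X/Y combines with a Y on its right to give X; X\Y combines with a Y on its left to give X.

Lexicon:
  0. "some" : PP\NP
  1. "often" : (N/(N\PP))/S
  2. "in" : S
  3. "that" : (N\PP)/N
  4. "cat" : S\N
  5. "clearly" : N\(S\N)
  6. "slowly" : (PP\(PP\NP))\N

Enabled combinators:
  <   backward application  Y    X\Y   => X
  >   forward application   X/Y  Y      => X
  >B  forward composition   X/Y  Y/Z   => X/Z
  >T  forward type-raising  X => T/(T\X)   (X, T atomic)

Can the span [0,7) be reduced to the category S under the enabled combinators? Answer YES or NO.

NO

PP\NP (N/(N\PP))/S S (N\PP)/N S\N N\(S\N) (PP\(PP\NP))\N
CKY chart[0,7] = {N/(N\PP), NP/(NP\PP), PP, PP/(PP\PP), S/(S\PP)}; S ∉ chart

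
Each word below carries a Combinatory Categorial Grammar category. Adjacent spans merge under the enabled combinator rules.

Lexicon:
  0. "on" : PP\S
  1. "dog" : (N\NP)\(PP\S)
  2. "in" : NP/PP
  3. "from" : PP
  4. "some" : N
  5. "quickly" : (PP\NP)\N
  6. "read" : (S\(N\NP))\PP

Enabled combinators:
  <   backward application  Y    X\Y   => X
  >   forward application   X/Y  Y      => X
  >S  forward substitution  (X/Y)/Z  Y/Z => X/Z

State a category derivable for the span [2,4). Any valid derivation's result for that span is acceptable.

[0,7] S   <
  [0,2] N\NP   <
    [0,1] "on" : PP\S
    [1,2] "dog" : (N\NP)\(PP\S)
  [2,7] S\(N\NP)   <
    [2,6] PP   <
      [2,4] NP   >
        [2,3] "in" : NP/PP
        [3,4] "from" : PP
      [4,6] PP\NP   <
        [4,5] "some" : N
        [5,6] "quickly" : (PP\NP)\N
    [6,7] "read" : (S\(N\NP))\PP

NP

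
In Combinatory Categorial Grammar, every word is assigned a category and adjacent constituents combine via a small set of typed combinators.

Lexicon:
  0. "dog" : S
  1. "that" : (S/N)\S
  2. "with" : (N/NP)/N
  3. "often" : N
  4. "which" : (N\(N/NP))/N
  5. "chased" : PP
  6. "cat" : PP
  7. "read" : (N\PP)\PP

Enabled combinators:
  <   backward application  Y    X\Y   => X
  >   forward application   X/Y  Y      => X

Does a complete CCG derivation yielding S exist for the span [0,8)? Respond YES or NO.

YES

[0,8] S   >
  [0,2] S/N   <
    [0,1] "dog" : S
    [1,2] "that" : (S/N)\S
  [2,8] N   <
    [2,4] N/NP   >
      [2,3] "with" : (N/NP)/N
      [3,4] "often" : N
    [4,8] N\(N/NP)   >
      [4,5] "which" : (N\(N/NP))/N
      [5,8] N   <
        [5,6] "chased" : PP
        [6,8] N\PP   <
          [6,7] "cat" : PP
          [7,8] "read" : (N\PP)\PP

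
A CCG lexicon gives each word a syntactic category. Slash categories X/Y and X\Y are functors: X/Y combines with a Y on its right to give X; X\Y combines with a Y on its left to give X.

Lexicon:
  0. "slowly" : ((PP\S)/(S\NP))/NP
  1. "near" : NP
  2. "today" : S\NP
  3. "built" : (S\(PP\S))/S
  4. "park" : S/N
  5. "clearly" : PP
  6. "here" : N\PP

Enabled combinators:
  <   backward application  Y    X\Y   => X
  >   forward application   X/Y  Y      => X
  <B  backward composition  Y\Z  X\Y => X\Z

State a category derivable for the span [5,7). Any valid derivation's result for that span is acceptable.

[0,7] S   <
  [0,3] PP\S   >
    [0,2] (PP\S)/(S\NP)   >
      [0,1] "slowly" : ((PP\S)/(S\NP))/NP
      [1,2] "near" : NP
    [2,3] "today" : S\NP
  [3,7] S\(PP\S)   >
    [3,4] "built" : (S\(PP\S))/S
    [4,7] S   >
      [4,5] "park" : S/N
      [5,7] N   <
        [5,6] "clearly" : PP
        [6,7] "here" : N\PP

N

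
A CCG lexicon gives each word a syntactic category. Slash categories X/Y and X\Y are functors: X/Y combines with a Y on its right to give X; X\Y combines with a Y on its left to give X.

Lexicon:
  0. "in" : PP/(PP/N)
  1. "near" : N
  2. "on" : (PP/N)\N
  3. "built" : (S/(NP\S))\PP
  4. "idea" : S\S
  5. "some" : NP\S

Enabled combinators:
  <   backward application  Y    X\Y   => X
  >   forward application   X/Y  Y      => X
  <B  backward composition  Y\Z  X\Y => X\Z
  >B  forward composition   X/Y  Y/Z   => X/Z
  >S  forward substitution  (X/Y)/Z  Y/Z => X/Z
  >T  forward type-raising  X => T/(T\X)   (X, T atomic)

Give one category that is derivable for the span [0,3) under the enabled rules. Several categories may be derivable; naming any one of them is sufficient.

[0,6] S   >
  [0,4] S/(NP\S)   <
    [0,3] PP   >
      [0,1] "in" : PP/(PP/N)
      [1,3] PP/N   <
        [1,2] "near" : N
        [2,3] "on" : (PP/N)\N
    [3,4] "built" : (S/(NP\S))\PP
  [4,6] NP\S   <B
    [4,5] "idea" : S\S
    [5,6] "some" : NP\S

PP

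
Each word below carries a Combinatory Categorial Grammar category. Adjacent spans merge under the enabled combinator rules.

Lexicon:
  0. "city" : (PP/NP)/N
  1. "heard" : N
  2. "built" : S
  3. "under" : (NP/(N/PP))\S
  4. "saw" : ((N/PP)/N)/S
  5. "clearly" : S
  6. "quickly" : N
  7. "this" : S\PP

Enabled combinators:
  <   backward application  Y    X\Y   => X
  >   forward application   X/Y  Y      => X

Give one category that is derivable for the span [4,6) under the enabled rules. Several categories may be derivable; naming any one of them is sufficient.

[0,8] S   <
  [0,7] PP   >
    [0,2] PP/NP   >
      [0,1] "city" : (PP/NP)/N
      [1,2] "heard" : N
    [2,7] NP   >
      [2,4] NP/(N/PP)   <
        [2,3] "built" : S
        [3,4] "under" : (NP/(N/PP))\S
      [4,7] N/PP   >
        [4,6] (N/PP)/N   >
          [4,5] "saw" : ((N/PP)/N)/S
          [5,6] "clearly" : S
        [6,7] "quickly" : N
  [7,8] "this" : S\PP

(N/PP)/N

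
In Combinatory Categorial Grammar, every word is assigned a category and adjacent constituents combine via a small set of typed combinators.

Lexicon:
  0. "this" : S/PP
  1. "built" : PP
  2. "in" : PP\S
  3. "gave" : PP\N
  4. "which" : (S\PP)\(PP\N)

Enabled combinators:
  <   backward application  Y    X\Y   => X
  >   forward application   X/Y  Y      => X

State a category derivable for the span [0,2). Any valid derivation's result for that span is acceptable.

S

[0,5] S   <
  [0,3] PP   <
    [0,2] S   >
      [0,1] "this" : S/PP
      [1,2] "built" : PP
    [2,3] "in" : PP\S
  [3,5] S\PP   <
    [3,4] "gave" : PP\N
    [4,5] "which" : (S\PP)\(PP\N)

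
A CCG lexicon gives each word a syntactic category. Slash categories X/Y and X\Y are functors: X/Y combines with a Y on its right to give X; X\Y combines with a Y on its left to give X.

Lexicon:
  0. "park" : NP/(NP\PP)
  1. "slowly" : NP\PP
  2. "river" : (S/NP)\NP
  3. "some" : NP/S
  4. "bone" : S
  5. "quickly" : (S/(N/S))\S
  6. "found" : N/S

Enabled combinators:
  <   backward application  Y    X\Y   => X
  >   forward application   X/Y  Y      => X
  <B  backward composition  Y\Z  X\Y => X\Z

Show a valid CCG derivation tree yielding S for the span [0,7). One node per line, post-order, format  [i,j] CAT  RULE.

[0,1] NP/(NP\PP)  lex  "park"
[1,2] NP\PP  lex  "slowly"
[0,2] NP  >  k=1
[2,3] (S/NP)\NP  lex  "river"
[0,3] S/NP  <  k=2
[3,4] NP/S  lex  "some"
[4,5] S  lex  "bone"
[3,5] NP  >  k=4
[0,5] S  >  k=3
[5,6] (S/(N/S))\S  lex  "quickly"
[0,6] S/(N/S)  <  k=5
[6,7] N/S  lex  "found"
[0,7] S  >  k=6

[0,7] S   >
  [0,6] S/(N/S)   <
    [0,5] S   >
      [0,3] S/NP   <
        [0,2] NP   >
          [0,1] "park" : NP/(NP\PP)
          [1,2] "slowly" : NP\PP
        [2,3] "river" : (S/NP)\NP
      [3,5] NP   >
        [3,4] "some" : NP/S
        [4,5] "bone" : S
    [5,6] "quickly" : (S/(N/S))\S
  [6,7] "found" : N/S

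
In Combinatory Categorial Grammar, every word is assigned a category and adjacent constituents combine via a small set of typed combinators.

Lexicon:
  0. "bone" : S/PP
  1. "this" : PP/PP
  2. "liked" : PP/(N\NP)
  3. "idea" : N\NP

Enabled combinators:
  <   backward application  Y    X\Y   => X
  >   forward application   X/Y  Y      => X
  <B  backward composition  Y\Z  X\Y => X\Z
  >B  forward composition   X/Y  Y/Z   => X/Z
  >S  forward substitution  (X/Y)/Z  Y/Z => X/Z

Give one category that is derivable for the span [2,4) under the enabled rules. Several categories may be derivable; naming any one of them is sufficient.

[0,4] S   >
  [0,2] S/PP   >B
    [0,1] "bone" : S/PP
    [1,2] "this" : PP/PP
  [2,4] PP   >
    [2,3] "liked" : PP/(N\NP)
    [3,4] "idea" : N\NP

PP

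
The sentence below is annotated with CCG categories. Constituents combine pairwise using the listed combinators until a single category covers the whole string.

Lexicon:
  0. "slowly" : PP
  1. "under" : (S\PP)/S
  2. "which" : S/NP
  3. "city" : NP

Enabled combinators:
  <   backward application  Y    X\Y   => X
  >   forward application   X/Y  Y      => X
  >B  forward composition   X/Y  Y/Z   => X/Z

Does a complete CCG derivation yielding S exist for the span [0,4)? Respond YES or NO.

YES

[0,4] S   <
  [0,1] "slowly" : PP
  [1,4] S\PP   >
    [1,2] "under" : (S\PP)/S
    [2,4] S   >
      [2,3] "which" : S/NP
      [3,4] "city" : NP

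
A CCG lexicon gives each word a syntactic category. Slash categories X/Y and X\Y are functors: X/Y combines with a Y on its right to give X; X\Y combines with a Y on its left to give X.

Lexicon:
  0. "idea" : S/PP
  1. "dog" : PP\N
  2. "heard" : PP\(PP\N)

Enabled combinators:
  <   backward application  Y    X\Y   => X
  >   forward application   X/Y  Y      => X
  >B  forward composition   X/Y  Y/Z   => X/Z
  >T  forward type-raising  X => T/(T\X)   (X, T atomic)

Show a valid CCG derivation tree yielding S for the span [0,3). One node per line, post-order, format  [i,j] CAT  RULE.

[0,3] S   >
  [0,1] "idea" : S/PP
  [1,3] PP   <
    [1,2] "dog" : PP\N
    [2,3] "heard" : PP\(PP\N)

[0,1] S/PP  lex  "idea"
[1,2] PP\N  lex  "dog"
[2,3] PP\(PP\N)  lex  "heard"
[1,3] PP  <  k=2
[0,3] S  >  k=1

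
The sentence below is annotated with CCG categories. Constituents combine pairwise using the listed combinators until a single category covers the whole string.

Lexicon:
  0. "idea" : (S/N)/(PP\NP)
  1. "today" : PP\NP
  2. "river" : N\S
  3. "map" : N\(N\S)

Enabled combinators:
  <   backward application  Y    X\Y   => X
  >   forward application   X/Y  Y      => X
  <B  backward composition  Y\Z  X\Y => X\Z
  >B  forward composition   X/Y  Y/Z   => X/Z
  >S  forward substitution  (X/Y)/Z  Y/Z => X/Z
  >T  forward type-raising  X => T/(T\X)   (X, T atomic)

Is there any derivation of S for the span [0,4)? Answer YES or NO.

[0,4] S   >
  [0,2] S/N   >
    [0,1] "idea" : (S/N)/(PP\NP)
    [1,2] "today" : PP\NP
  [2,4] N   <
    [2,3] "river" : N\S
    [3,4] "map" : N\(N\S)

YES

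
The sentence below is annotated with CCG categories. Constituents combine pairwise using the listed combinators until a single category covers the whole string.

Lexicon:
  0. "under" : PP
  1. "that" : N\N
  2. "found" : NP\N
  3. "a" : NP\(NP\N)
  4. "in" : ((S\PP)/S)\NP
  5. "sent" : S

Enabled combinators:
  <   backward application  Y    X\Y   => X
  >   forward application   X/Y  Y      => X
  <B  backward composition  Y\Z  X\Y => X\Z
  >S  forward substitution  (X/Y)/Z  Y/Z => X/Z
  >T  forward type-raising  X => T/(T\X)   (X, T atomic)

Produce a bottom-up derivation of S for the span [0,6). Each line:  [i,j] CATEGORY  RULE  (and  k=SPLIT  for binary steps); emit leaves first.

[0,1] PP  lex  "under"
[0,1] S/(S\PP)  >T
[1,2] N\N  lex  "that"
[2,3] NP\N  lex  "found"
[1,3] NP\N  <B  k=2
[3,4] NP\(NP\N)  lex  "a"
[1,4] NP  <  k=3
[4,5] ((S\PP)/S)\NP  lex  "in"
[1,5] (S\PP)/S  <  k=4
[5,6] S  lex  "sent"
[1,6] S\PP  >  k=5
[0,6] S  >  k=1

[0,6] S   >
  [0,1] S/(S\PP)   >T
    [0,1] "under" : PP
  [1,6] S\PP   >
    [1,5] (S\PP)/S   <
      [1,4] NP   <
        [1,3] NP\N   <B
          [1,2] "that" : N\N
          [2,3] "found" : NP\N
        [3,4] "a" : NP\(NP\N)
      [4,5] "in" : ((S\PP)/S)\NP
    [5,6] "sent" : S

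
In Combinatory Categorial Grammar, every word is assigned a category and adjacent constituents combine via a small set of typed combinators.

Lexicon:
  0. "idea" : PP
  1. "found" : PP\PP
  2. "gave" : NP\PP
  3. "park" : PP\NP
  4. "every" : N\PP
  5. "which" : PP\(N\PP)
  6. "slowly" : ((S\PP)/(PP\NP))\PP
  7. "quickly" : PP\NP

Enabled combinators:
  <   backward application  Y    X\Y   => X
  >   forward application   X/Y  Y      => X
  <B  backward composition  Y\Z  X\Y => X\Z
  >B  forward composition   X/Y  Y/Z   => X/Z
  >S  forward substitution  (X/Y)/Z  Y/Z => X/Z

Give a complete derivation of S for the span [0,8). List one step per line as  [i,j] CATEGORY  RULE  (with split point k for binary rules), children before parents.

[0,1] PP  lex  "idea"
[1,2] PP\PP  lex  "found"
[2,3] NP\PP  lex  "gave"
[3,4] PP\NP  lex  "park"
[2,4] PP\PP  <B  k=3
[4,5] N\PP  lex  "every"
[2,5] N\PP  <B  k=4
[5,6] PP\(N\PP)  lex  "which"
[2,6] PP  <  k=5
[6,7] ((S\PP)/(PP\NP))\PP  lex  "slowly"
[2,7] (S\PP)/(PP\NP)  <  k=6
[7,8] PP\NP  lex  "quickly"
[2,8] S\PP  >  k=7
[1,8] S\PP  <B  k=2
[0,8] S  <  k=1

[0,8] S   <
  [0,1] "idea" : PP
  [1,8] S\PP   <B
    [1,2] "found" : PP\PP
    [2,8] S\PP   >
      [2,7] (S\PP)/(PP\NP)   <
        [2,6] PP   <
          [2,5] N\PP   <B
            [2,4] PP\PP   <B
              [2,3] "gave" : NP\PP
              [3,4] "park" : PP\NP
            [4,5] "every" : N\PP
          [5,6] "which" : PP\(N\PP)
        [6,7] "slowly" : ((S\PP)/(PP\NP))\PP
      [7,8] "quickly" : PP\NP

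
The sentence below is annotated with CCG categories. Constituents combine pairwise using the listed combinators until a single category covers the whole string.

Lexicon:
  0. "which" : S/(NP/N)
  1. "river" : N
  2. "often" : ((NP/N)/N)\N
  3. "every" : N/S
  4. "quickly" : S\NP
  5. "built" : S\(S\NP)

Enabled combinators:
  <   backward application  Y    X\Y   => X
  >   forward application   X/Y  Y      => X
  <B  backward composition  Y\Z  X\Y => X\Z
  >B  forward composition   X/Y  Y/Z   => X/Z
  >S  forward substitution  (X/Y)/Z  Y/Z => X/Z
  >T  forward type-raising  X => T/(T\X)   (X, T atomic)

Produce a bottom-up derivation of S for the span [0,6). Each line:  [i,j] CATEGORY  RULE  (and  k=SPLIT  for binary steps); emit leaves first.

[0,1] S/(NP/N)  lex  "which"
[1,2] N  lex  "river"
[2,3] ((NP/N)/N)\N  lex  "often"
[1,3] (NP/N)/N  <  k=2
[3,4] N/S  lex  "every"
[4,5] S\NP  lex  "quickly"
[5,6] S\(S\NP)  lex  "built"
[4,6] S  <  k=5
[3,6] N  >  k=4
[1,6] NP/N  >  k=3
[0,6] S  >  k=1

[0,6] S   >
  [0,1] "which" : S/(NP/N)
  [1,6] NP/N   >
    [1,3] (NP/N)/N   <
      [1,2] "river" : N
      [2,3] "often" : ((NP/N)/N)\N
    [3,6] N   >
      [3,4] "every" : N/S
      [4,6] S   <
        [4,5] "quickly" : S\NP
        [5,6] "built" : S\(S\NP)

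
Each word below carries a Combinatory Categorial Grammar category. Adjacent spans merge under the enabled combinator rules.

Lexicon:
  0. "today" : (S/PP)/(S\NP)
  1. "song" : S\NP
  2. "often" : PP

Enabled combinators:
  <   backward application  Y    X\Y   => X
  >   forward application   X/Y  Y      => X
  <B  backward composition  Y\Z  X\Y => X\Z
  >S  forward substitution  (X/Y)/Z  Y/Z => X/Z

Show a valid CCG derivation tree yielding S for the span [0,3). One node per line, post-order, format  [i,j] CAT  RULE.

[0,3] S   >
  [0,2] S/PP   >
    [0,1] "today" : (S/PP)/(S\NP)
    [1,2] "song" : S\NP
  [2,3] "often" : PP

[0,1] (S/PP)/(S\NP)  lex  "today"
[1,2] S\NP  lex  "song"
[0,2] S/PP  >  k=1
[2,3] PP  lex  "often"
[0,3] S  >  k=2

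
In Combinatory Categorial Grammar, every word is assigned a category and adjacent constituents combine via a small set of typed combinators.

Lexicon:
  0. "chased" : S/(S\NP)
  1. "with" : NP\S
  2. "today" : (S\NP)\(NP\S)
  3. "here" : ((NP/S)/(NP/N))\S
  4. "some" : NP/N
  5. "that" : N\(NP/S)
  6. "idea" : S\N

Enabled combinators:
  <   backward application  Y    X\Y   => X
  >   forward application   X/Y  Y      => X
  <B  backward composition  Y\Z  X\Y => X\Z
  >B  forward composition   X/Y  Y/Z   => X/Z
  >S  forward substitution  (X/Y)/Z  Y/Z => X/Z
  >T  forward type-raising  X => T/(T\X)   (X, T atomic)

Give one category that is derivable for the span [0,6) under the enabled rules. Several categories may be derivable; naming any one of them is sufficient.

N

[0,7] S   <
  [0,6] N   <
    [0,5] NP/S   >
      [0,4] (NP/S)/(NP/N)   <
        [0,3] S   >
          [0,1] "chased" : S/(S\NP)
          [1,3] S\NP   <
            [1,2] "with" : NP\S
            [2,3] "today" : (S\NP)\(NP\S)
        [3,4] "here" : ((NP/S)/(NP/N))\S
      [4,5] "some" : NP/N
    [5,6] "that" : N\(NP/S)
  [6,7] "idea" : S\N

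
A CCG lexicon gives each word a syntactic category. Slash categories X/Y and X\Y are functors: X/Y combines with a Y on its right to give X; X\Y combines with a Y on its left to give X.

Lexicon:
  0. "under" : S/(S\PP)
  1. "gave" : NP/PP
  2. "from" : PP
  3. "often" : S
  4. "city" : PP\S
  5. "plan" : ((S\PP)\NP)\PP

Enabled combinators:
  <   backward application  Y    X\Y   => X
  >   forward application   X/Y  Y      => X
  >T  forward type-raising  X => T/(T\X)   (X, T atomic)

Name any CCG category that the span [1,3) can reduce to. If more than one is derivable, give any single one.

NP

[0,6] S   >
  [0,1] "under" : S/(S\PP)
  [1,6] S\PP   <
    [1,3] NP   >
      [1,2] "gave" : NP/PP
      [2,3] "from" : PP
    [3,6] (S\PP)\NP   <
      [3,5] PP   <
        [3,4] "often" : S
        [4,5] "city" : PP\S
      [5,6] "plan" : ((S\PP)\NP)\PP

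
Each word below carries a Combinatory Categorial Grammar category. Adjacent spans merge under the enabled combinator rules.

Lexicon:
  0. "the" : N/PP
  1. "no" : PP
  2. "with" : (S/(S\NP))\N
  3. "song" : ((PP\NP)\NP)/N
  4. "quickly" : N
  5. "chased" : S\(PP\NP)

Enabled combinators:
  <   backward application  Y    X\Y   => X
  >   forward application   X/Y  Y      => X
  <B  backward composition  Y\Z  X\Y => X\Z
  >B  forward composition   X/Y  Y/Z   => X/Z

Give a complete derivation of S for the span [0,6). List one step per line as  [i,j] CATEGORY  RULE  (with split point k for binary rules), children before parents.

[0,1] N/PP  lex  "the"
[1,2] PP  lex  "no"
[0,2] N  >  k=1
[2,3] (S/(S\NP))\N  lex  "with"
[0,3] S/(S\NP)  <  k=2
[3,4] ((PP\NP)\NP)/N  lex  "song"
[4,5] N  lex  "quickly"
[3,5] (PP\NP)\NP  >  k=4
[5,6] S\(PP\NP)  lex  "chased"
[3,6] S\NP  <B  k=5
[0,6] S  >  k=3

[0,6] S   >
  [0,3] S/(S\NP)   <
    [0,2] N   >
      [0,1] "the" : N/PP
      [1,2] "no" : PP
    [2,3] "with" : (S/(S\NP))\N
  [3,6] S\NP   <B
    [3,5] (PP\NP)\NP   >
      [3,4] "song" : ((PP\NP)\NP)/N
      [4,5] "quickly" : N
    [5,6] "chased" : S\(PP\NP)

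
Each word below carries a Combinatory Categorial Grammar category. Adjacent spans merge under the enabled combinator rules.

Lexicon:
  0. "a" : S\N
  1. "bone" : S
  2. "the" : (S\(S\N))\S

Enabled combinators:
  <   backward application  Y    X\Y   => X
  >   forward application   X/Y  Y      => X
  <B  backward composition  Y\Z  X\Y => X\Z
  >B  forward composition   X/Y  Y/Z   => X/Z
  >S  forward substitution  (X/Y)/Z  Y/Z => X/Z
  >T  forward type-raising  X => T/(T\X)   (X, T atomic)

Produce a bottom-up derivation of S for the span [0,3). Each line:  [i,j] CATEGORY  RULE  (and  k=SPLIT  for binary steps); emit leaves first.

[0,3] S   <
  [0,1] "a" : S\N
  [1,3] S\(S\N)   <
    [1,2] "bone" : S
    [2,3] "the" : (S\(S\N))\S

[0,1] S\N  lex  "a"
[1,2] S  lex  "bone"
[2,3] (S\(S\N))\S  lex  "the"
[1,3] S\(S\N)  <  k=2
[0,3] S  <  k=1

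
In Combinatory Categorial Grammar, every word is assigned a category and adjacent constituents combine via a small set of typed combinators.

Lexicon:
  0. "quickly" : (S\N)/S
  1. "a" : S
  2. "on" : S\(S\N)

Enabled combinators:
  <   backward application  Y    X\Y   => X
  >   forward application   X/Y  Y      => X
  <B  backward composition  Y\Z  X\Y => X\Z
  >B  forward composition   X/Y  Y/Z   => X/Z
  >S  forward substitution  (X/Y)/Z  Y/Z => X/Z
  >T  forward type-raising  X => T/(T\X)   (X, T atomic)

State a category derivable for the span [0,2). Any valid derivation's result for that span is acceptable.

[0,3] S   <
  [0,2] S\N   >
    [0,1] "quickly" : (S\N)/S
    [1,2] "a" : S
  [2,3] "on" : S\(S\N)

S\N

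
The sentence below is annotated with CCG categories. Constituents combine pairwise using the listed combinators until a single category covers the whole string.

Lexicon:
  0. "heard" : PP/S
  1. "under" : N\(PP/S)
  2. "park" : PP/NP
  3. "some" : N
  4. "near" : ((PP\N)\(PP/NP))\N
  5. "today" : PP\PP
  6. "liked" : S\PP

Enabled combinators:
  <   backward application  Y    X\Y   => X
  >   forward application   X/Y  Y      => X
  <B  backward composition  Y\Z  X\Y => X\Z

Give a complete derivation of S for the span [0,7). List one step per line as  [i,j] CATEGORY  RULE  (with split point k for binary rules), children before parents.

[0,1] PP/S  lex  "heard"
[1,2] N\(PP/S)  lex  "under"
[0,2] N  <  k=1
[2,3] PP/NP  lex  "park"
[3,4] N  lex  "some"
[4,5] ((PP\N)\(PP/NP))\N  lex  "near"
[3,5] (PP\N)\(PP/NP)  <  k=4
[2,5] PP\N  <  k=3
[5,6] PP\PP  lex  "today"
[2,6] PP\N  <B  k=5
[6,7] S\PP  lex  "liked"
[2,7] S\N  <B  k=6
[0,7] S  <  k=2

[0,7] S   <
  [0,2] N   <
    [0,1] "heard" : PP/S
    [1,2] "under" : N\(PP/S)
  [2,7] S\N   <B
    [2,6] PP\N   <B
      [2,5] PP\N   <
        [2,3] "park" : PP/NP
        [3,5] (PP\N)\(PP/NP)   <
          [3,4] "some" : N
          [4,5] "near" : ((PP\N)\(PP/NP))\N
      [5,6] "today" : PP\PP
    [6,7] "liked" : S\PP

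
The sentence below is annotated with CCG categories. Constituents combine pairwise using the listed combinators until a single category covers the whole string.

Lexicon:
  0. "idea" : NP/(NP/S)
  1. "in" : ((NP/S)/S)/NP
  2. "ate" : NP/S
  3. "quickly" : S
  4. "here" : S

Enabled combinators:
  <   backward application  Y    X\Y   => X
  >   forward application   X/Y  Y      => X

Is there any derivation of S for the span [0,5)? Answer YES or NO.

NO

NP/(NP/S) ((NP/S)/S)/NP NP/S S S
CKY chart[0,5] = {NP}; S ∉ chart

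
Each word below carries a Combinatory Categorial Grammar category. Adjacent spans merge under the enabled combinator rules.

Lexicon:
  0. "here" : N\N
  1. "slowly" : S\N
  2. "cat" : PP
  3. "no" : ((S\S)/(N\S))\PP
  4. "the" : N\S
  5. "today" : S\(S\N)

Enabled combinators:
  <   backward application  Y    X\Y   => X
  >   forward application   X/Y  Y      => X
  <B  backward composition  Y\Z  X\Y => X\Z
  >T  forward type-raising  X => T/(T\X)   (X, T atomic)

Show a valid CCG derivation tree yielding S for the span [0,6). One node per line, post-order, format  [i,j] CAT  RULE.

[0,1] N\N  lex  "here"
[1,2] S\N  lex  "slowly"
[2,3] PP  lex  "cat"
[3,4] ((S\S)/(N\S))\PP  lex  "no"
[2,4] (S\S)/(N\S)  <  k=3
[4,5] N\S  lex  "the"
[2,5] S\S  >  k=4
[1,5] S\N  <B  k=2
[0,5] S\N  <B  k=1
[5,6] S\(S\N)  lex  "today"
[0,6] S  <  k=5

[0,6] S   <
  [0,5] S\N   <B
    [0,1] "here" : N\N
    [1,5] S\N   <B
      [1,2] "slowly" : S\N
      [2,5] S\S   >
        [2,4] (S\S)/(N\S)   <
          [2,3] "cat" : PP
          [3,4] "no" : ((S\S)/(N\S))\PP
        [4,5] "the" : N\S
  [5,6] "today" : S\(S\N)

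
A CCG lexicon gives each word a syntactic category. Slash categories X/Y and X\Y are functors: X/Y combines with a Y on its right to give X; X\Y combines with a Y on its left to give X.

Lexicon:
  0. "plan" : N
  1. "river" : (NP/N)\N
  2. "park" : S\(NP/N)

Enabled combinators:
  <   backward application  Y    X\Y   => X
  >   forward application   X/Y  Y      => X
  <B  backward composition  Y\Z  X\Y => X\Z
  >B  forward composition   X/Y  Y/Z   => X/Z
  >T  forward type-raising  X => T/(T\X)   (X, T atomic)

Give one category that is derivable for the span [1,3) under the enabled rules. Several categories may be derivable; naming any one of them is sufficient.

[0,3] S   >
  [0,1] S/(S\N)   >T
    [0,1] "plan" : N
  [1,3] S\N   <B
    [1,2] "river" : (NP/N)\N
    [2,3] "park" : S\(NP/N)

S\N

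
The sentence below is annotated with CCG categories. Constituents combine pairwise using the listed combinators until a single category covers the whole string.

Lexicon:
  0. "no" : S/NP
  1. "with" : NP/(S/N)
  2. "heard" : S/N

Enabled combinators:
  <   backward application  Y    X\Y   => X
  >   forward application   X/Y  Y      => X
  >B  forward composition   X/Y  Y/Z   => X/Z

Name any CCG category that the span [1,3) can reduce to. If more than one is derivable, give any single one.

NP

[0,3] S   >
  [0,1] "no" : S/NP
  [1,3] NP   >
    [1,2] "with" : NP/(S/N)
    [2,3] "heard" : S/N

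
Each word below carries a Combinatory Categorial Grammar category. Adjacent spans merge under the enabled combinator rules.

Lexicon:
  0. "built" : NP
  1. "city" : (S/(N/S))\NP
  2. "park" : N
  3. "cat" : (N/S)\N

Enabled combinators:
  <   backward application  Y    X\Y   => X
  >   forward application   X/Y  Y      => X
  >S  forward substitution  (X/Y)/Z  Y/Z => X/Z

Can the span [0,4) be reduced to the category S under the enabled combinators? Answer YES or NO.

YES

[0,4] S   >
  [0,2] S/(N/S)   <
    [0,1] "built" : NP
    [1,2] "city" : (S/(N/S))\NP
  [2,4] N/S   <
    [2,3] "park" : N
    [3,4] "cat" : (N/S)\N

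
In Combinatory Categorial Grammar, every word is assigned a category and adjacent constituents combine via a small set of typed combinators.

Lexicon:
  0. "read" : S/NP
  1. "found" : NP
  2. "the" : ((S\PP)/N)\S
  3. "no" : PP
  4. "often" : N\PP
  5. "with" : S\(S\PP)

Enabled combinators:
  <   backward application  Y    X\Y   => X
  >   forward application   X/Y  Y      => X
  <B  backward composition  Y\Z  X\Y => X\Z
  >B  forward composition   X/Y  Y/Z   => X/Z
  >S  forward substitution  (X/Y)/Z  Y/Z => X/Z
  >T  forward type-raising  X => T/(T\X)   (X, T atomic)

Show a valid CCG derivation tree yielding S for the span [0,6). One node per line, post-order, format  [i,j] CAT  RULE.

[0,1] S/NP  lex  "read"
[1,2] NP  lex  "found"
[0,2] S  >  k=1
[2,3] ((S\PP)/N)\S  lex  "the"
[0,3] (S\PP)/N  <  k=2
[3,4] PP  lex  "no"
[4,5] N\PP  lex  "often"
[3,5] N  <  k=4
[0,5] S\PP  >  k=3
[5,6] S\(S\PP)  lex  "with"
[0,6] S  <  k=5

[0,6] S   <
  [0,5] S\PP   >
    [0,3] (S\PP)/N   <
      [0,2] S   >
        [0,1] "read" : S/NP
        [1,2] "found" : NP
      [2,3] "the" : ((S\PP)/N)\S
    [3,5] N   <
      [3,4] "no" : PP
      [4,5] "often" : N\PP
  [5,6] "with" : S\(S\PP)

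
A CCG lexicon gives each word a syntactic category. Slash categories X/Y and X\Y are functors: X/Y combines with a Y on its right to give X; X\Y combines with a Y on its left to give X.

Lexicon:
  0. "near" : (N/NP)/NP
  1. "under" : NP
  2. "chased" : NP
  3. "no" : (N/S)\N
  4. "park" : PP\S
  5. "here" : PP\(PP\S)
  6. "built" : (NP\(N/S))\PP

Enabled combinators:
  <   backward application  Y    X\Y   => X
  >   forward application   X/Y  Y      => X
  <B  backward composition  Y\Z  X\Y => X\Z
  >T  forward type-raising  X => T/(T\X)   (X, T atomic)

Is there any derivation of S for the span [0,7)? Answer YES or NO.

NO

(N/NP)/NP NP NP (N/S)\N PP\S PP\(PP\S) (NP\(N/S))\PP
CKY chart[0,7] = {N/(N\NP), NP, NP/(NP\NP), PP/(PP\NP), S/(S\NP)}; S ∉ chart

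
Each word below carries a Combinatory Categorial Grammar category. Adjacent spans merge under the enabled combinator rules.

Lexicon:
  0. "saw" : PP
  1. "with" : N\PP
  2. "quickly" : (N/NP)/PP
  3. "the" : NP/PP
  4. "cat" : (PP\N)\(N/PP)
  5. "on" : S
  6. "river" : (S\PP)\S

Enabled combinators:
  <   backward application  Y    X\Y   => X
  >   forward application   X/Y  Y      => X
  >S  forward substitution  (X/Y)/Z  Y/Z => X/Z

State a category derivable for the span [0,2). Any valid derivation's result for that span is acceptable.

[0,7] S   <
  [0,5] PP   <
    [0,2] N   <
      [0,1] "saw" : PP
      [1,2] "with" : N\PP
    [2,5] PP\N   <
      [2,4] N/PP   >S
        [2,3] "quickly" : (N/NP)/PP
        [3,4] "the" : NP/PP
      [4,5] "cat" : (PP\N)\(N/PP)
  [5,7] S\PP   <
    [5,6] "on" : S
    [6,7] "river" : (S\PP)\S

N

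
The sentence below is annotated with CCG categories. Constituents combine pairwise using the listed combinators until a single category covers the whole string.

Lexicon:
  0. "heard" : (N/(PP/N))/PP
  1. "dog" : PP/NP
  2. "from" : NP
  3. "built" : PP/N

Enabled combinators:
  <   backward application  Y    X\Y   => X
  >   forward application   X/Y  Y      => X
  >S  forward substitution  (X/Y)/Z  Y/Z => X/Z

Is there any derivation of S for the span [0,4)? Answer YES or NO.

(N/(PP/N))/PP PP/NP NP PP/N
CKY chart[0,4] = {N}; S ∉ chart

NO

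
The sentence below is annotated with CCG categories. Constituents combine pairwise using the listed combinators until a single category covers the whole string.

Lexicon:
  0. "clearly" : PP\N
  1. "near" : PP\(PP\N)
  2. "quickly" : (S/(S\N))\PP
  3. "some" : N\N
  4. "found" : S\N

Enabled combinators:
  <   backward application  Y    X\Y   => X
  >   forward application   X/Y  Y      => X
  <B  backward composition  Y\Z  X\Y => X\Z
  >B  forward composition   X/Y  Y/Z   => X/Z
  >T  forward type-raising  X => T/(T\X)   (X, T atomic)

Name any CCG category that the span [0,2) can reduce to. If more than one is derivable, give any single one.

[0,5] S   >
  [0,3] S/(S\N)   <
    [0,2] PP   <
      [0,1] "clearly" : PP\N
      [1,2] "near" : PP\(PP\N)
    [2,3] "quickly" : (S/(S\N))\PP
  [3,5] S\N   <B
    [3,4] "some" : N\N
    [4,5] "found" : S\N

PP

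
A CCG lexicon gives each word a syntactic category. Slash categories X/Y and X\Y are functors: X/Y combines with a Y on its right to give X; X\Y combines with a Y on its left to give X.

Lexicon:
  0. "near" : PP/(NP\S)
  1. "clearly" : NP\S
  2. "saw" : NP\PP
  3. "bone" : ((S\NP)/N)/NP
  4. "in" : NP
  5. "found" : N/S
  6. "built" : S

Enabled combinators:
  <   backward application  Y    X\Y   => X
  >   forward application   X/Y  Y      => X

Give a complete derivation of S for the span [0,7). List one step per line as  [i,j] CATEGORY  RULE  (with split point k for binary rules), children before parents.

[0,1] PP/(NP\S)  lex  "near"
[1,2] NP\S  lex  "clearly"
[0,2] PP  >  k=1
[2,3] NP\PP  lex  "saw"
[0,3] NP  <  k=2
[3,4] ((S\NP)/N)/NP  lex  "bone"
[4,5] NP  lex  "in"
[3,5] (S\NP)/N  >  k=4
[5,6] N/S  lex  "found"
[6,7] S  lex  "built"
[5,7] N  >  k=6
[3,7] S\NP  >  k=5
[0,7] S  <  k=3

[0,7] S   <
  [0,3] NP   <
    [0,2] PP   >
      [0,1] "near" : PP/(NP\S)
      [1,2] "clearly" : NP\S
    [2,3] "saw" : NP\PP
  [3,7] S\NP   >
    [3,5] (S\NP)/N   >
      [3,4] "bone" : ((S\NP)/N)/NP
      [4,5] "in" : NP
    [5,7] N   >
      [5,6] "found" : N/S
      [6,7] "built" : S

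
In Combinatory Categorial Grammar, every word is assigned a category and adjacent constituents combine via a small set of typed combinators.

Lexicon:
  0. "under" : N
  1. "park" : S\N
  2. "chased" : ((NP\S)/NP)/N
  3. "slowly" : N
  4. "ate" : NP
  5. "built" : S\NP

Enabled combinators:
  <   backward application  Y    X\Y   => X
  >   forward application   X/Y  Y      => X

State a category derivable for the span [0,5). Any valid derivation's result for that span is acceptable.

[0,6] S   <
  [0,5] NP   <
    [0,2] S   <
      [0,1] "under" : N
      [1,2] "park" : S\N
    [2,5] NP\S   >
      [2,4] (NP\S)/NP   >
        [2,3] "chased" : ((NP\S)/NP)/N
        [3,4] "slowly" : N
      [4,5] "ate" : NP
  [5,6] "built" : S\NP

NP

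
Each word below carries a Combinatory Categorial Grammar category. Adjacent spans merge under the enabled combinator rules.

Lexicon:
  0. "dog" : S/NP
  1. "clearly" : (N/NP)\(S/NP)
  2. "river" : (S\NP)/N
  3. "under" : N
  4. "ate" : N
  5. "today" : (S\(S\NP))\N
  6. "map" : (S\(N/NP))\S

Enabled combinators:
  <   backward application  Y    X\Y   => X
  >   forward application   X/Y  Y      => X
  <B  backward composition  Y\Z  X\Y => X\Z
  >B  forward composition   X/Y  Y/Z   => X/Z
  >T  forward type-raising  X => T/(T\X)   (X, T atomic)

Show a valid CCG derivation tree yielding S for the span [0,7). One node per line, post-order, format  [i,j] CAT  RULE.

[0,1] S/NP  lex  "dog"
[1,2] (N/NP)\(S/NP)  lex  "clearly"
[0,2] N/NP  <  k=1
[2,3] (S\NP)/N  lex  "river"
[3,4] N  lex  "under"
[2,4] S\NP  >  k=3
[4,5] N  lex  "ate"
[5,6] (S\(S\NP))\N  lex  "today"
[4,6] S\(S\NP)  <  k=5
[2,6] S  <  k=4
[6,7] (S\(N/NP))\S  lex  "map"
[2,7] S\(N/NP)  <  k=6
[0,7] S  <  k=2

[0,7] S   <
  [0,2] N/NP   <
    [0,1] "dog" : S/NP
    [1,2] "clearly" : (N/NP)\(S/NP)
  [2,7] S\(N/NP)   <
    [2,6] S   <
      [2,4] S\NP   >
        [2,3] "river" : (S\NP)/N
        [3,4] "under" : N
      [4,6] S\(S\NP)   <
        [4,5] "ate" : N
        [5,6] "today" : (S\(S\NP))\N
    [6,7] "map" : (S\(N/NP))\S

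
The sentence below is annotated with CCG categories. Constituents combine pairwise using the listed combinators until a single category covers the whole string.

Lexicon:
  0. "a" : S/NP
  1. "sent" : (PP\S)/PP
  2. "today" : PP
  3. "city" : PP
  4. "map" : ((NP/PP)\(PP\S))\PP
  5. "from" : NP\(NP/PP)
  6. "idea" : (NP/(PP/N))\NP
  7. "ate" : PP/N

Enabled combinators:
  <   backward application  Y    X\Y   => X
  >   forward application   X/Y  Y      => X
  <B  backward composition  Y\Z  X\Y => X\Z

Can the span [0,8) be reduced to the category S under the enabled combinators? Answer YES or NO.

[0,8] S   >
  [0,1] "a" : S/NP
  [1,8] NP   >
    [1,7] NP/(PP/N)   <
      [1,6] NP   <
        [1,5] NP/PP   <
          [1,3] PP\S   >
            [1,2] "sent" : (PP\S)/PP
            [2,3] "today" : PP
          [3,5] (NP/PP)\(PP\S)   <
            [3,4] "city" : PP
            [4,5] "map" : ((NP/PP)\(PP\S))\PP
        [5,6] "from" : NP\(NP/PP)
      [6,7] "idea" : (NP/(PP/N))\NP
    [7,8] "ate" : PP/N

YES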